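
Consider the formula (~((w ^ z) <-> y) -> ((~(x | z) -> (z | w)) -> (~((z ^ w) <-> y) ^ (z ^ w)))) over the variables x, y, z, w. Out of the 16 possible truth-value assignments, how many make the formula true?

x | y | z | w | φ
- | - | - | - | -
T | T | T | T | T
T | T | T | F | T
T | T | F | T | T
T | T | F | F | T
T | F | T | T | T
T | F | T | F | F
T | F | F | T | F
T | F | F | F | T
F | T | T | T | T
F | T | T | F | T
F | T | F | T | T
F | T | F | F | T
F | F | T | T | T
F | F | T | F | F
F | F | F | T | F
F | F | F | F | T
The formula is true on 12 of the 16 rows.

12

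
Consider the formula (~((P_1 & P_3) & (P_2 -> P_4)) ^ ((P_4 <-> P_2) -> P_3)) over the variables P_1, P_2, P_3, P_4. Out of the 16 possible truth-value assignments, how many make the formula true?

P_1 | P_2 | P_3 | P_4 || φ
 T  |  T  |  T  |  T  || T
 T  |  T  |  T  |  F  || F
 T  |  T  |  F  |  T  || T
 T  |  T  |  F  |  F  || F
 T  |  F  |  T  |  T  || T
 T  |  F  |  T  |  F  || T
 T  |  F  |  F  |  T  || F
 T  |  F  |  F  |  F  || T
 F  |  T  |  T  |  T  || F
 F  |  T  |  T  |  F  || F
 F  |  T  |  F  |  T  || T
 F  |  T  |  F  |  F  || F
 F  |  F  |  T  |  T  || F
 F  |  F  |  T  |  F  || F
 F  |  F  |  F  |  T  || F
 F  |  F  |  F  |  F  || T
The formula is true on 7 of the 16 rows.

7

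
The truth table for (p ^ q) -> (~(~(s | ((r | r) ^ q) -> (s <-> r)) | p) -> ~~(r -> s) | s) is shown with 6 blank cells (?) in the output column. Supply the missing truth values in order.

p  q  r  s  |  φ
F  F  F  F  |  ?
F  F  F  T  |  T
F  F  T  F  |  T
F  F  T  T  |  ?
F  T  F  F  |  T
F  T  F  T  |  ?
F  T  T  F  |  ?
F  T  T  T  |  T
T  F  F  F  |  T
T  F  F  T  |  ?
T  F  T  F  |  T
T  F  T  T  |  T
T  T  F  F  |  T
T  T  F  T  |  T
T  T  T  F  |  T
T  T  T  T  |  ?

T, T, T, F, T, T

Row p=F, q=F, r=F, s=F: (p ^ q) = F, (~(~(s | ((r | r) ^ q) -> (s <-> r)) | p) -> ~~(r -> s) | s) = T, so the formula = T.
Row p=F, q=F, r=T, s=T: (p ^ q) = F, (~(~(s | ((r | r) ^ q) -> (s <-> r)) | p) -> ~~(r -> s) | s) = T, so the formula = T.
Row p=F, q=T, r=F, s=T: (p ^ q) = T, (~(~(s | ((r | r) ^ q) -> (s <-> r)) | p) -> ~~(r -> s) | s) = T, so the formula = T.
Row p=F, q=T, r=T, s=F: (p ^ q) = T, (~(~(s | ((r | r) ^ q) -> (s <-> r)) | p) -> ~~(r -> s) | s) = F, so the formula = F.
Row p=T, q=F, r=F, s=T: (p ^ q) = T, (~(~(s | ((r | r) ^ q) -> (s <-> r)) | p) -> ~~(r -> s) | s) = T, so the formula = T.
Row p=T, q=T, r=T, s=T: (p ^ q) = F, (~(~(s | ((r | r) ^ q) -> (s <-> r)) | p) -> ~~(r -> s) | s) = T, so the formula = T.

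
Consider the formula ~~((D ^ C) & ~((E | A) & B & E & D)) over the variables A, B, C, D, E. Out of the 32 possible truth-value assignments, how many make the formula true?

A  B  C  D  E  |  φ
T  T  T  T  T  |  F
T  T  T  T  F  |  F
T  T  T  F  T  |  T
T  T  T  F  F  |  T
T  T  F  T  T  |  F
T  T  F  T  F  |  T
T  T  F  F  T  |  F
T  T  F  F  F  |  F
T  F  T  T  T  |  F
T  F  T  T  F  |  F
T  F  T  F  T  |  T
T  F  T  F  F  |  T
T  F  F  T  T  |  T
T  F  F  T  F  |  T
T  F  F  F  T  |  F
T  F  F  F  F  |  F
F  T  T  T  T  |  F
F  T  T  T  F  |  F
F  T  T  F  T  |  T
F  T  T  F  F  |  T
F  T  F  T  T  |  F
F  T  F  T  F  |  T
F  T  F  F  T  |  F
F  T  F  F  F  |  F
F  F  T  T  T  |  F
F  F  T  T  F  |  F
F  F  T  F  T  |  T
F  F  T  F  F  |  T
F  F  F  T  T  |  T
F  F  F  T  F  |  T
F  F  F  F  T  |  F
F  F  F  F  F  |  F
The formula is true on 14 of the 32 rows.

14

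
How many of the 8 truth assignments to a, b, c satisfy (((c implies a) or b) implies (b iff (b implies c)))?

a | b | c | φ
- | - | - | -
1 | 1 | 1 | 1
1 | 1 | 0 | 0
1 | 0 | 1 | 0
1 | 0 | 0 | 0
0 | 1 | 1 | 1
0 | 1 | 0 | 0
0 | 0 | 1 | 1
0 | 0 | 0 | 0
The formula is true on 3 of the 8 rows.

3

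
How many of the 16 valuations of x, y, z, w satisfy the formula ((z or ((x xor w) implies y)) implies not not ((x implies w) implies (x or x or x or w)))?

12

x | y | z | w || φ
T | T | T | T || T
T | T | T | F || T
T | T | F | T || T
T | T | F | F || T
T | F | T | T || T
T | F | T | F || T
T | F | F | T || T
T | F | F | F || T
F | T | T | T || T
F | T | T | F || F
F | T | F | T || T
F | T | F | F || F
F | F | T | T || T
F | F | T | F || F
F | F | F | T || T
F | F | F | F || F
The formula is true on 12 of the 16 rows.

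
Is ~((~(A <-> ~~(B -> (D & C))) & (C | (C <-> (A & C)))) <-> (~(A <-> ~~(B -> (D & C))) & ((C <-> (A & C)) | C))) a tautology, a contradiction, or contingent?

contradiction

A  B  C  D     (D & C)  (B -> (D & C))  ~(B -> (D & C))  ~~(B -> (D & C))  (A <-> ~~(B -> (D & C)))  ~(A <-> ~~(B -> (D & C)))  (A & C)  (C <-> (A & C))  (C | (C <-> (A & C)))  ((C <-> (A & C)) | C)  φ
F  F  F  F        F           T                F                T                     F                          T                 F            T                   T                      T            F
F  F  F  T        F           T                F                T                     F                          T                 F            T                   T                      T            F
F  F  T  F        F           T                F                T                     F                          T                 F            F                   T                      T            F
F  F  T  T        T           T                F                T                     F                          T                 F            F                   T                      T            F
F  T  F  F        F           F                T                F                     T                          F                 F            T                   T                      T            F
F  T  F  T        F           F                T                F                     T                          F                 F            T                   T                      T            F
F  T  T  F        F           F                T                F                     T                          F                 F            F                   T                      T            F
F  T  T  T        T           T                F                T                     F                          T                 F            F                   T                      T            F
T  F  F  F        F           T                F                T                     T                          F                 F            T                   T                      T            F
T  F  F  T        F           T                F                T                     T                          F                 F            T                   T                      T            F
T  F  T  F        F           T                F                T                     T                          F                 T            T                   T                      T            F
T  F  T  T        T           T                F                T                     T                          F                 T            T                   T                      T            F
T  T  F  F        F           F                T                F                     F                          T                 F            T                   T                      T            F
T  T  F  T        F           F                T                F                     F                          T                 F            T                   T                      T            F
T  T  T  F        F           F                T                F                     F                          T                 T            T                   T                      T            F
T  T  T  T        T           T                F                T                     T                          F                 T            T                   T                      T            F
Every row is F, so the formula is a contradiction.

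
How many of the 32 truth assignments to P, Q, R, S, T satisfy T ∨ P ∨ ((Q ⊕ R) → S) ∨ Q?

31

  P   |   Q   |   R   |   S   |   T   || ((T ∨ P) ∨ (((Q ⊕ R) → S) ∨ Q))
 True |  True |  True |  True |  True ||               True             
 True |  True |  True |  True | False ||               True             
 True |  True |  True | False |  True ||               True             
 True |  True |  True | False | False ||               True             
 True |  True | False |  True |  True ||               True             
 True |  True | False |  True | False ||               True             
 True |  True | False | False |  True ||               True             
 True |  True | False | False | False ||               True             
 True | False |  True |  True |  True ||               True             
 True | False |  True |  True | False ||               True             
 True | False |  True | False |  True ||               True             
 True | False |  True | False | False ||               True             
 True | False | False |  True |  True ||               True             
 True | False | False |  True | False ||               True             
 True | False | False | False |  True ||               True             
 True | False | False | False | False ||               True             
False |  True |  True |  True |  True ||               True             
False |  True |  True |  True | False ||               True             
False |  True |  True | False |  True ||               True             
False |  True |  True | False | False ||               True             
False |  True | False |  True |  True ||               True             
False |  True | False |  True | False ||               True             
False |  True | False | False |  True ||               True             
False |  True | False | False | False ||               True             
False | False |  True |  True |  True ||               True             
False | False |  True |  True | False ||               True             
False | False |  True | False |  True ||               True             
False | False |  True | False | False ||              False             
False | False | False |  True |  True ||               True             
False | False | False |  True | False ||               True             
False | False | False | False |  True ||               True             
False | False | False | False | False ||               True             
The formula is true on 31 of the 32 rows.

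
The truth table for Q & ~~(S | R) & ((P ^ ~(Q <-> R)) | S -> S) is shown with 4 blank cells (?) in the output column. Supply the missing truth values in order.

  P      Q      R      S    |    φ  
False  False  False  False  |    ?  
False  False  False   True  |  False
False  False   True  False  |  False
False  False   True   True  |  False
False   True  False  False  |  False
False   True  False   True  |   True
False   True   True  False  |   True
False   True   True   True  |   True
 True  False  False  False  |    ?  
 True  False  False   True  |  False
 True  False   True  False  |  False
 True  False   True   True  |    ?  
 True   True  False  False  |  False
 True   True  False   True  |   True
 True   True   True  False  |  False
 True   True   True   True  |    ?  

False, False, False, True

Row P=False, Q=False, R=False, S=False: ~~(S | R) = False, ((P ^ ~(Q <-> R)) | S -> S) = True, so the formula = False.
Row P=True, Q=False, R=False, S=False: ~~(S | R) = False, ((P ^ ~(Q <-> R)) | S -> S) = False, so the formula = False.
Row P=True, Q=False, R=True, S=True: ~~(S | R) = True, ((P ^ ~(Q <-> R)) | S -> S) = True, so the formula = False.
Row P=True, Q=True, R=True, S=True: ~~(S | R) = True, ((P ^ ~(Q <-> R)) | S -> S) = True, so the formula = True.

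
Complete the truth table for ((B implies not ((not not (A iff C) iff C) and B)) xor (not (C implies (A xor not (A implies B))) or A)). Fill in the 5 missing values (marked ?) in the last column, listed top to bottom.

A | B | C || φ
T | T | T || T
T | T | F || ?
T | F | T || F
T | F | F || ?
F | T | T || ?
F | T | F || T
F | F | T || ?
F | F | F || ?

T, F, F, F, T

Row A=T, B=T, C=F: (B implies not ((not not (A iff C) iff C) and B)) = F, (not (C implies (A xor not (A implies B))) or A) = T, so the formula = T.
Row A=T, B=F, C=F: (B implies not ((not not (A iff C) iff C) and B)) = T, (not (C implies (A xor not (A implies B))) or A) = T, so the formula = F.
Row A=F, B=T, C=T: (B implies not ((not not (A iff C) iff C) and B)) = T, (not (C implies (A xor not (A implies B))) or A) = T, so the formula = F.
Row A=F, B=F, C=T: (B implies not ((not not (A iff C) iff C) and B)) = T, (not (C implies (A xor not (A implies B))) or A) = T, so the formula = F.
Row A=F, B=F, C=F: (B implies not ((not not (A iff C) iff C) and B)) = T, (not (C implies (A xor not (A implies B))) or A) = F, so the formula = T.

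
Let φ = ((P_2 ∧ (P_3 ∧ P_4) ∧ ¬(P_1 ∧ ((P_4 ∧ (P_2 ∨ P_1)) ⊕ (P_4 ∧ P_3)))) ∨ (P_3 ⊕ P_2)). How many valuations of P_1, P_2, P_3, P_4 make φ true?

P_1  P_2  P_3  P_4  |  (P_3 ∧ P_4)  (P_2 ∨ P_1)  (P_4 ∧ (P_2 ∨ P_1))  (P_4 ∧ P_3)  (P_3 ⊕ P_2)  φ
 F    F    F    F   |       F            F                F                F            F       F
 F    F    F    T   |       F            F                F                F            F       F
 F    F    T    F   |       F            F                F                F            T       T
 F    F    T    T   |       T            F                F                T            T       T
 F    T    F    F   |       F            T                F                F            T       T
 F    T    F    T   |       F            T                T                F            T       T
 F    T    T    F   |       F            T                F                F            F       F
 F    T    T    T   |       T            T                T                T            F       T
 T    F    F    F   |       F            T                F                F            F       F
 T    F    F    T   |       F            T                T                F            F       F
 T    F    T    F   |       F            T                F                F            T       T
 T    F    T    T   |       T            T                T                T            T       T
 T    T    F    F   |       F            T                F                F            T       T
 T    T    F    T   |       F            T                T                F            T       T
 T    T    T    F   |       F            T                F                F            F       F
 T    T    T    T   |       T            T                T                T            F       T
The formula is true on 10 of the 16 rows.

10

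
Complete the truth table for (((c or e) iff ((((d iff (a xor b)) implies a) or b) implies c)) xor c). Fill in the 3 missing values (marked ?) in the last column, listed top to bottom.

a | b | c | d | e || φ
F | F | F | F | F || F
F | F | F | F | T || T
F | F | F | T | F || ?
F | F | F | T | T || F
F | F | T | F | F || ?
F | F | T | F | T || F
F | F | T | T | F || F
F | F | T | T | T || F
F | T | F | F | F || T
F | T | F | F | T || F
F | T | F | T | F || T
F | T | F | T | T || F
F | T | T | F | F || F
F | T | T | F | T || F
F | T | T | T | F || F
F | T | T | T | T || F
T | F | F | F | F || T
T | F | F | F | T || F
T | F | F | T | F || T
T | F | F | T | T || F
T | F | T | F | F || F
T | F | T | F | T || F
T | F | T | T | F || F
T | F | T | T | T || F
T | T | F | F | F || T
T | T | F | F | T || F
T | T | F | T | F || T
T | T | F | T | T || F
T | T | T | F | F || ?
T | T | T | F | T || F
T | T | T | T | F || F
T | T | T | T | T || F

T, F, F

Row a=F, b=F, c=F, d=T, e=F: ((c or e) iff ((((d iff (a xor b)) implies a) or b) implies c)) = T, so the formula = T.
Row a=F, b=F, c=T, d=F, e=F: ((c or e) iff ((((d iff (a xor b)) implies a) or b) implies c)) = T, so the formula = F.
Row a=T, b=T, c=T, d=F, e=F: ((c or e) iff ((((d iff (a xor b)) implies a) or b) implies c)) = T, so the formula = F.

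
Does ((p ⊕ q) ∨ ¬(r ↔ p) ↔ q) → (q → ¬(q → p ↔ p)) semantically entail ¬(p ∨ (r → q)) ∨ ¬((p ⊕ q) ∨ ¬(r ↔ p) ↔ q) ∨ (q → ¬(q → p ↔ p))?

p  q  r  |  φ  ψ
T  T  T  |  T  T
T  T  F  |  F  F
T  F  T  |  T  T
T  F  F  |  T  T
F  T  T  |  F  F
F  T  F  |  F  F
F  F  T  |  T  T
F  F  F  |  T  T
In every row where φ is true, ψ is also true, so φ ⊨ ψ.

yes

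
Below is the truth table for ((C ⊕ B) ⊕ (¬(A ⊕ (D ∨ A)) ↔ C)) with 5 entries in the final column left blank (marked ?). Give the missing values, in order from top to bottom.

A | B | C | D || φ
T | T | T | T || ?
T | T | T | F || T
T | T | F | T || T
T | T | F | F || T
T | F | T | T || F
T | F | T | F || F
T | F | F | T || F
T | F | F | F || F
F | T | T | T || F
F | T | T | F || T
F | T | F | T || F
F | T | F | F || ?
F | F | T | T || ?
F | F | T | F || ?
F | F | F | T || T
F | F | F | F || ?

Row A=T, B=T, C=T, D=T: (C ⊕ B) = F, (¬(A ⊕ (D ∨ A)) ↔ C) = T, so the formula = T.
Row A=F, B=T, C=F, D=F: (C ⊕ B) = T, (¬(A ⊕ (D ∨ A)) ↔ C) = F, so the formula = T.
Row A=F, B=F, C=T, D=T: (C ⊕ B) = T, (¬(A ⊕ (D ∨ A)) ↔ C) = F, so the formula = T.
Row A=F, B=F, C=T, D=F: (C ⊕ B) = T, (¬(A ⊕ (D ∨ A)) ↔ C) = T, so the formula = F.
Row A=F, B=F, C=F, D=F: (C ⊕ B) = F, (¬(A ⊕ (D ∨ A)) ↔ C) = F, so the formula = F.

T, T, T, F, F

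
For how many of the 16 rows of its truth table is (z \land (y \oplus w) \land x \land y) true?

x | y | z | w || φ
T | T | T | T || F
T | T | T | F || T
T | T | F | T || F
T | T | F | F || F
T | F | T | T || F
T | F | T | F || F
T | F | F | T || F
T | F | F | F || F
F | T | T | T || F
F | T | T | F || F
F | T | F | T || F
F | T | F | F || F
F | F | T | T || F
F | F | T | F || F
F | F | F | T || F
F | F | F | F || F
The formula is true on 1 of the 16 rows.

1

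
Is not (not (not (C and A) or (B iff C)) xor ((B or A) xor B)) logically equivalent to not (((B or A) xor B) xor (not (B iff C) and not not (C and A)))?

equivalent

A  B  C  |  φ  ψ
F  F  F  |  T  T
F  F  T  |  T  T
F  T  F  |  T  T
F  T  T  |  T  T
T  F  F  |  F  F
T  F  T  |  T  T
T  T  F  |  T  T
T  T  T  |  T  T
The columns for φ and ψ agree on every row, so they are logically equivalent.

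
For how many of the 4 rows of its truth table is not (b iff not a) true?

a  b  |  not a  (b iff not a)  not (b iff not a)
T  T  |    F          F                T        
T  F  |    F          T                F        
F  T  |    T          T                F        
F  F  |    T          F                T        
The formula is true on 2 of the 4 rows.

2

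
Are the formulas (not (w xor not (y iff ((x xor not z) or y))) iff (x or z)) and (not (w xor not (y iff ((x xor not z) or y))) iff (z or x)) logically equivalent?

equivalent

x | y | z | w || φ | ψ
T | T | T | T || F | F
T | T | T | F || T | T
T | T | F | T || F | F
T | T | F | F || T | T
T | F | T | T || T | T
T | F | T | F || F | F
T | F | F | T || F | F
T | F | F | F || T | T
F | T | T | T || F | F
F | T | T | F || T | T
F | T | F | T || T | T
F | T | F | F || F | F
F | F | T | T || F | F
F | F | T | F || T | T
F | F | F | T || F | F
F | F | F | F || T | T
The columns for φ and ψ agree on every row, so they are logically equivalent.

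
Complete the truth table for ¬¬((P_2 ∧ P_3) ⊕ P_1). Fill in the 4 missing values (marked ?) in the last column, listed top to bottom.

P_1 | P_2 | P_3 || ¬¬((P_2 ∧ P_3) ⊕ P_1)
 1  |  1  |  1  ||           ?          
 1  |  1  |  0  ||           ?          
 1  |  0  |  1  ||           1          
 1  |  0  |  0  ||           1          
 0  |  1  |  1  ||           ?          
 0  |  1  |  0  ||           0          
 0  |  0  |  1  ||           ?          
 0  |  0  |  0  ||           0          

Row P_1=1, P_2=1, P_3=1: ((P_2 ∧ P_3) ⊕ P_1) = 0, ¬((P_2 ∧ P_3) ⊕ P_1) = 1, so ¬¬((P_2 ∧ P_3) ⊕ P_1) = 0.
Row P_1=1, P_2=1, P_3=0: ((P_2 ∧ P_3) ⊕ P_1) = 1, ¬((P_2 ∧ P_3) ⊕ P_1) = 0, so ¬¬((P_2 ∧ P_3) ⊕ P_1) = 1.
Row P_1=0, P_2=1, P_3=1: ((P_2 ∧ P_3) ⊕ P_1) = 1, ¬((P_2 ∧ P_3) ⊕ P_1) = 0, so ¬¬((P_2 ∧ P_3) ⊕ P_1) = 1.
Row P_1=0, P_2=0, P_3=1: ((P_2 ∧ P_3) ⊕ P_1) = 0, ¬((P_2 ∧ P_3) ⊕ P_1) = 1, so ¬¬((P_2 ∧ P_3) ⊕ P_1) = 0.

0, 1, 1, 0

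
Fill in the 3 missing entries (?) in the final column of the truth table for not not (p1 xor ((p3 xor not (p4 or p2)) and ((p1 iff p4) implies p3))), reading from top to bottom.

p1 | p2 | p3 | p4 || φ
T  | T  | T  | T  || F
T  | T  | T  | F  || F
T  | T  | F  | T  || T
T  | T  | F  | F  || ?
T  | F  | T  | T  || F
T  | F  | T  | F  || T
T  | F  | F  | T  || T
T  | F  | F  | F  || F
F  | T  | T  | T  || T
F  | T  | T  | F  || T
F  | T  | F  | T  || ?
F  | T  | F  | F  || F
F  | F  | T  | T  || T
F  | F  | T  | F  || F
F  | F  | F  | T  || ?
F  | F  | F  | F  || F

T, F, F

Row p1=T, p2=T, p3=F, p4=F: (p1 xor ((p3 xor not (p4 or p2)) and ((p1 iff p4) implies p3))) = T, not (p1 xor ((p3 xor not (p4 or p2)) and ((p1 iff p4) implies p3))) = F, so the formula = T.
Row p1=F, p2=T, p3=F, p4=T: (p1 xor ((p3 xor not (p4 or p2)) and ((p1 iff p4) implies p3))) = F, not (p1 xor ((p3 xor not (p4 or p2)) and ((p1 iff p4) implies p3))) = T, so the formula = F.
Row p1=F, p2=F, p3=F, p4=T: (p1 xor ((p3 xor not (p4 or p2)) and ((p1 iff p4) implies p3))) = F, not (p1 xor ((p3 xor not (p4 or p2)) and ((p1 iff p4) implies p3))) = T, so the formula = F.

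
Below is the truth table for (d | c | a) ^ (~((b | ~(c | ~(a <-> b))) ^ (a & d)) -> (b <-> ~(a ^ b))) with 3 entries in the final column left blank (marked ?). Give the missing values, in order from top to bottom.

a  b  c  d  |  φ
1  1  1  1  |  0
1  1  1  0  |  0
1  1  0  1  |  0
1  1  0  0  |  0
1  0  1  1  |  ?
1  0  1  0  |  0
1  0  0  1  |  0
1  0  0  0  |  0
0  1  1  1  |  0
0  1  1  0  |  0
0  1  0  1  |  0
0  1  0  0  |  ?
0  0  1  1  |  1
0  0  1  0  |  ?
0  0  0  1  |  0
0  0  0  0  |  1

Row a=1, b=0, c=1, d=1: (d | c | a) = 1, (~((b | ~(c | ~(a <-> b))) ^ (a & d)) -> (b <-> ~(a ^ b))) = 1, so the formula = 0.
Row a=0, b=1, c=0, d=0: (d | c | a) = 0, (~((b | ~(c | ~(a <-> b))) ^ (a & d)) -> (b <-> ~(a ^ b))) = 1, so the formula = 1.
Row a=0, b=0, c=1, d=0: (d | c | a) = 1, (~((b | ~(c | ~(a <-> b))) ^ (a & d)) -> (b <-> ~(a ^ b))) = 0, so the formula = 1.

0, 1, 1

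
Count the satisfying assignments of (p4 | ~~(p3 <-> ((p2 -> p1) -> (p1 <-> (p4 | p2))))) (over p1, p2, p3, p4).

12

p1 | p2 | p3 | p4 | φ
-- | -- | -- | -- | -
1  | 1  | 1  | 1  | 1
1  | 1  | 1  | 0  | 1
1  | 1  | 0  | 1  | 1
1  | 1  | 0  | 0  | 0
1  | 0  | 1  | 1  | 1
1  | 0  | 1  | 0  | 0
1  | 0  | 0  | 1  | 1
1  | 0  | 0  | 0  | 1
0  | 1  | 1  | 1  | 1
0  | 1  | 1  | 0  | 1
0  | 1  | 0  | 1  | 1
0  | 1  | 0  | 0  | 0
0  | 0  | 1  | 1  | 1
0  | 0  | 1  | 0  | 1
0  | 0  | 0  | 1  | 1
0  | 0  | 0  | 0  | 0
The formula is true on 12 of the 16 rows.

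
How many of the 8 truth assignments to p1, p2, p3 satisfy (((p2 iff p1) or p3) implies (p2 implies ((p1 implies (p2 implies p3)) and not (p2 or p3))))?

p1 | p2 | p3 || (p2 iff p1) | ((p2 iff p1) or p3) | (p2 implies p3) | (p1 implies (p2 implies p3)) | (p2 or p3) | not (p2 or p3) | φ
1  | 1  | 1  ||      1      |          1          |        1        |              1               |     1      |       0        | 0
1  | 1  | 0  ||      1      |          1          |        0        |              0               |     1      |       0        | 0
1  | 0  | 1  ||      0      |          1          |        1        |              1               |     1      |       0        | 1
1  | 0  | 0  ||      0      |          0          |        1        |              1               |     0      |       1        | 1
0  | 1  | 1  ||      0      |          1          |        1        |              1               |     1      |       0        | 0
0  | 1  | 0  ||      0      |          0          |        0        |              1               |     1      |       0        | 1
0  | 0  | 1  ||      1      |          1          |        1        |              1               |     1      |       0        | 1
0  | 0  | 0  ||      1      |          1          |        1        |              1               |     0      |       1        | 1
The formula is true on 5 of the 8 rows.

5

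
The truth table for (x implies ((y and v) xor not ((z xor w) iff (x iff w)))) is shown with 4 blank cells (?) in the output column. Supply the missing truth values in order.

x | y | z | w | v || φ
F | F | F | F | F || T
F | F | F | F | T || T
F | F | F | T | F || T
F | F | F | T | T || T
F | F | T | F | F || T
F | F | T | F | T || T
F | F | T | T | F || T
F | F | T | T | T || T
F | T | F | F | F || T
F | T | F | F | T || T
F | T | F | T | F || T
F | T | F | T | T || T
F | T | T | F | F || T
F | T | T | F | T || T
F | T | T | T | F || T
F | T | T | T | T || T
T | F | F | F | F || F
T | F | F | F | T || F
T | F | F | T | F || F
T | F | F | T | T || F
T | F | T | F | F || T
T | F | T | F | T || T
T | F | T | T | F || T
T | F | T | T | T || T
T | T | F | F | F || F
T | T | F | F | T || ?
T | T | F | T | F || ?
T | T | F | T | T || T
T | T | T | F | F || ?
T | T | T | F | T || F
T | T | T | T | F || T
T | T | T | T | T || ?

Row x=T, y=T, z=F, w=F, v=T: ((y and v) xor not ((z xor w) iff (x iff w))) = T, so the formula = T.
Row x=T, y=T, z=F, w=T, v=F: ((y and v) xor not ((z xor w) iff (x iff w))) = F, so the formula = F.
Row x=T, y=T, z=T, w=F, v=F: ((y and v) xor not ((z xor w) iff (x iff w))) = T, so the formula = T.
Row x=T, y=T, z=T, w=T, v=T: ((y and v) xor not ((z xor w) iff (x iff w))) = F, so the formula = F.

T, F, T, F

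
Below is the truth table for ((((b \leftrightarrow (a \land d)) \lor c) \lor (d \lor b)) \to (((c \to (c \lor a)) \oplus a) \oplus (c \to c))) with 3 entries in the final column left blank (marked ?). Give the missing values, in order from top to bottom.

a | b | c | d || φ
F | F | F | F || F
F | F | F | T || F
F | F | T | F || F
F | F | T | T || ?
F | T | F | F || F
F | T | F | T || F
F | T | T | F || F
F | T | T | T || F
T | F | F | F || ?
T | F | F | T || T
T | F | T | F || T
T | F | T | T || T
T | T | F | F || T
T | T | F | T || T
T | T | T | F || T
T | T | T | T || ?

F, T, T

Row a=F, b=F, c=T, d=T: (((b \leftrightarrow (a \land d)) \lor c) \lor (d \lor b)) = T, (((c \to (c \lor a)) \oplus a) \oplus (c \to c)) = F, so the formula = F.
Row a=T, b=F, c=F, d=F: (((b \leftrightarrow (a \land d)) \lor c) \lor (d \lor b)) = T, (((c \to (c \lor a)) \oplus a) \oplus (c \to c)) = T, so the formula = T.
Row a=T, b=T, c=T, d=T: (((b \leftrightarrow (a \land d)) \lor c) \lor (d \lor b)) = T, (((c \to (c \lor a)) \oplus a) \oplus (c \to c)) = T, so the formula = T.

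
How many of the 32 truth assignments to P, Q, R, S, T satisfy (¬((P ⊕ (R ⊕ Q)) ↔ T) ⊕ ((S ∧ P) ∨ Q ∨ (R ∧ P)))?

P  Q  R  S  T  |  φ
T  T  T  T  T  |  T
T  T  T  T  F  |  F
T  T  T  F  T  |  T
T  T  T  F  F  |  F
T  T  F  T  T  |  F
T  T  F  T  F  |  T
T  T  F  F  T  |  F
T  T  F  F  F  |  T
T  F  T  T  T  |  F
T  F  T  T  F  |  T
T  F  T  F  T  |  F
T  F  T  F  F  |  T
T  F  F  T  T  |  T
T  F  F  T  F  |  F
T  F  F  F  T  |  F
T  F  F  F  F  |  T
F  T  T  T  T  |  F
F  T  T  T  F  |  T
F  T  T  F  T  |  F
F  T  T  F  F  |  T
F  T  F  T  T  |  T
F  T  F  T  F  |  F
F  T  F  F  T  |  T
F  T  F  F  F  |  F
F  F  T  T  T  |  F
F  F  T  T  F  |  T
F  F  T  F  T  |  F
F  F  T  F  F  |  T
F  F  F  T  T  |  T
F  F  F  T  F  |  F
F  F  F  F  T  |  T
F  F  F  F  F  |  F
The formula is true on 16 of the 32 rows.

16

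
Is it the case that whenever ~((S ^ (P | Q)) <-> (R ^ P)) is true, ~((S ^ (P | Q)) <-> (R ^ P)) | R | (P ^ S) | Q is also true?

yes

P  Q  R  S  |  φ  ψ
1  1  1  1  |  0  1
1  1  1  0  |  1  1
1  1  0  1  |  1  1
1  1  0  0  |  0  1
1  0  1  1  |  0  1
1  0  1  0  |  1  1
1  0  0  1  |  1  1
1  0  0  0  |  0  1
0  1  1  1  |  1  1
0  1  1  0  |  0  1
0  1  0  1  |  0  1
0  1  0  0  |  1  1
0  0  1  1  |  0  1
0  0  1  0  |  1  1
0  0  0  1  |  1  1
0  0  0  0  |  0  0
In every row where φ is true, ψ is also true, so φ ⊨ ψ.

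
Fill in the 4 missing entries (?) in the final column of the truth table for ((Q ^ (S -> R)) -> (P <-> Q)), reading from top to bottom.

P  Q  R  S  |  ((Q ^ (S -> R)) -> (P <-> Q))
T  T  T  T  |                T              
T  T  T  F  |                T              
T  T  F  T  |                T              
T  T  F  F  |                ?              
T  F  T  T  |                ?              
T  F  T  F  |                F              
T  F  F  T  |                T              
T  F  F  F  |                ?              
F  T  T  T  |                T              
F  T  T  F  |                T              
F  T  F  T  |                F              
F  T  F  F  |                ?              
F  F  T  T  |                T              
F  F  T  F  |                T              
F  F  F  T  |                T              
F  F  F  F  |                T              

Row P=T, Q=T, R=F, S=F: (Q ^ (S -> R)) = F, (P <-> Q) = T, so ((Q ^ (S -> R)) -> (P <-> Q)) = T.
Row P=T, Q=F, R=T, S=T: (Q ^ (S -> R)) = T, (P <-> Q) = F, so ((Q ^ (S -> R)) -> (P <-> Q)) = F.
Row P=T, Q=F, R=F, S=F: (Q ^ (S -> R)) = T, (P <-> Q) = F, so ((Q ^ (S -> R)) -> (P <-> Q)) = F.
Row P=F, Q=T, R=F, S=F: (Q ^ (S -> R)) = F, (P <-> Q) = F, so ((Q ^ (S -> R)) -> (P <-> Q)) = T.

T, F, F, T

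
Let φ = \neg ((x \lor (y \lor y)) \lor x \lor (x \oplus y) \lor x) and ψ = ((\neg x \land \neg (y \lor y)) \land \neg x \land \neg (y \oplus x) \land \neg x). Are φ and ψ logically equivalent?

  x      y    |    φ      ψ  
 True   True  |  False  False
 True  False  |  False  False
False   True  |  False  False
False  False  |   True   True
The columns for φ and ψ agree on every row, so they are logically equivalent.

equivalent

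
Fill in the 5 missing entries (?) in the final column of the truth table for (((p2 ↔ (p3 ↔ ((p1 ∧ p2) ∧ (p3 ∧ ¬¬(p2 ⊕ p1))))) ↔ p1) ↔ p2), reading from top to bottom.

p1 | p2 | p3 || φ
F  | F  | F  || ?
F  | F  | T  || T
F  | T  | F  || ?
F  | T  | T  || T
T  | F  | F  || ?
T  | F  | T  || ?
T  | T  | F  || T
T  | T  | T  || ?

F, F, T, F, F

Row p1=F, p2=F, p3=F: ((p2 ↔ (p3 ↔ ((p1 ∧ p2) ∧ (p3 ∧ ¬¬(p2 ⊕ p1))))) ↔ p1) = T, so the formula = F.
Row p1=F, p2=T, p3=F: ((p2 ↔ (p3 ↔ ((p1 ∧ p2) ∧ (p3 ∧ ¬¬(p2 ⊕ p1))))) ↔ p1) = F, so the formula = F.
Row p1=T, p2=F, p3=F: ((p2 ↔ (p3 ↔ ((p1 ∧ p2) ∧ (p3 ∧ ¬¬(p2 ⊕ p1))))) ↔ p1) = F, so the formula = T.
Row p1=T, p2=F, p3=T: ((p2 ↔ (p3 ↔ ((p1 ∧ p2) ∧ (p3 ∧ ¬¬(p2 ⊕ p1))))) ↔ p1) = T, so the formula = F.
Row p1=T, p2=T, p3=T: ((p2 ↔ (p3 ↔ ((p1 ∧ p2) ∧ (p3 ∧ ¬¬(p2 ⊕ p1))))) ↔ p1) = F, so the formula = F.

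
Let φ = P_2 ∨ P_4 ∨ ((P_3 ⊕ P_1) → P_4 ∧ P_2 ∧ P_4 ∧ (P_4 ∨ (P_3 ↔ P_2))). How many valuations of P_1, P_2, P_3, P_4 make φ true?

14

P_1 | P_2 | P_3 | P_4 || (P_2 ∨ P_4) | (P_3 ⊕ P_1) | (P_3 ↔ P_2) | (P_4 ∨ (P_3 ↔ P_2)) | φ
 F  |  F  |  F  |  F  ||      F      |      F      |      T      |          T          | T
 F  |  F  |  F  |  T  ||      T      |      F      |      T      |          T          | T
 F  |  F  |  T  |  F  ||      F      |      T      |      F      |          F          | F
 F  |  F  |  T  |  T  ||      T      |      T      |      F      |          T          | T
 F  |  T  |  F  |  F  ||      T      |      F      |      F      |          F          | T
 F  |  T  |  F  |  T  ||      T      |      F      |      F      |          T          | T
 F  |  T  |  T  |  F  ||      T      |      T      |      T      |          T          | T
 F  |  T  |  T  |  T  ||      T      |      T      |      T      |          T          | T
 T  |  F  |  F  |  F  ||      F      |      T      |      T      |          T          | F
 T  |  F  |  F  |  T  ||      T      |      T      |      T      |          T          | T
 T  |  F  |  T  |  F  ||      F      |      F      |      F      |          F          | T
 T  |  F  |  T  |  T  ||      T      |      F      |      F      |          T          | T
 T  |  T  |  F  |  F  ||      T      |      T      |      F      |          F          | T
 T  |  T  |  F  |  T  ||      T      |      T      |      F      |          T          | T
 T  |  T  |  T  |  F  ||      T      |      F      |      T      |          T          | T
 T  |  T  |  T  |  T  ||      T      |      F      |      T      |          T          | T
The formula is true on 14 of the 16 rows.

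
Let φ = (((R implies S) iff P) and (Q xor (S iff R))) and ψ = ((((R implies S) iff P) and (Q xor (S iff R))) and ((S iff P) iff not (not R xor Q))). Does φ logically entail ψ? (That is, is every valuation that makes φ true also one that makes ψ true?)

P | Q | R | S || φ | ψ
F | F | F | F || F | F
F | F | F | T || F | F
F | F | T | F || F | F
F | F | T | T || F | F
F | T | F | F || F | F
F | T | F | T || F | F
F | T | T | F || T | F
F | T | T | T || F | F
T | F | F | F || T | T
T | F | F | T || F | F
T | F | T | F || F | F
T | F | T | T || T | T
T | T | F | F || F | F
T | T | F | T || T | T
T | T | T | F || F | F
T | T | T | T || F | F
At P=F, Q=T, R=T, S=F we have φ true but ψ false, so φ does not entail ψ.

no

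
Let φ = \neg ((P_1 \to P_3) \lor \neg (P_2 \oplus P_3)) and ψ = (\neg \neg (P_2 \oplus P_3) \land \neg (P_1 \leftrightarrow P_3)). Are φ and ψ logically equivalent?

P_1 | P_2 | P_3 || φ | ψ
 F  |  F  |  F  || F | F
 F  |  F  |  T  || F | T
 F  |  T  |  F  || F | F
 F  |  T  |  T  || F | F
 T  |  F  |  F  || F | F
 T  |  F  |  T  || F | F
 T  |  T  |  F  || T | T
 T  |  T  |  T  || F | F
The columns differ at P_1=F, P_2=F, P_3=T (φ=F, ψ=T), so they are not equivalent.

not equivalent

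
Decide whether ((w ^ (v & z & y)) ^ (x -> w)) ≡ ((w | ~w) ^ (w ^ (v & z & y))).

x | y | z | w | v | φ | ψ
- | - | - | - | - | - | -
1 | 1 | 1 | 1 | 1 | 1 | 1
1 | 1 | 1 | 1 | 0 | 0 | 0
1 | 1 | 1 | 0 | 1 | 1 | 0
1 | 1 | 1 | 0 | 0 | 0 | 1
1 | 1 | 0 | 1 | 1 | 0 | 0
1 | 1 | 0 | 1 | 0 | 0 | 0
1 | 1 | 0 | 0 | 1 | 0 | 1
1 | 1 | 0 | 0 | 0 | 0 | 1
1 | 0 | 1 | 1 | 1 | 0 | 0
1 | 0 | 1 | 1 | 0 | 0 | 0
1 | 0 | 1 | 0 | 1 | 0 | 1
1 | 0 | 1 | 0 | 0 | 0 | 1
1 | 0 | 0 | 1 | 1 | 0 | 0
1 | 0 | 0 | 1 | 0 | 0 | 0
1 | 0 | 0 | 0 | 1 | 0 | 1
1 | 0 | 0 | 0 | 0 | 0 | 1
0 | 1 | 1 | 1 | 1 | 1 | 1
0 | 1 | 1 | 1 | 0 | 0 | 0
0 | 1 | 1 | 0 | 1 | 0 | 0
0 | 1 | 1 | 0 | 0 | 1 | 1
0 | 1 | 0 | 1 | 1 | 0 | 0
0 | 1 | 0 | 1 | 0 | 0 | 0
0 | 1 | 0 | 0 | 1 | 1 | 1
0 | 1 | 0 | 0 | 0 | 1 | 1
0 | 0 | 1 | 1 | 1 | 0 | 0
0 | 0 | 1 | 1 | 0 | 0 | 0
0 | 0 | 1 | 0 | 1 | 1 | 1
0 | 0 | 1 | 0 | 0 | 1 | 1
0 | 0 | 0 | 1 | 1 | 0 | 0
0 | 0 | 0 | 1 | 0 | 0 | 0
0 | 0 | 0 | 0 | 1 | 1 | 1
0 | 0 | 0 | 0 | 0 | 1 | 1
The columns differ at x=1, y=1, z=1, w=0, v=1 (φ=1, ψ=0), so they are not equivalent.

not equivalent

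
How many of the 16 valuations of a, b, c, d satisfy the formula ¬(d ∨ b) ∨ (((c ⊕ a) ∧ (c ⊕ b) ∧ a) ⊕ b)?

a | b | c | d | φ
- | - | - | - | -
F | F | F | F | T
F | F | F | T | F
F | F | T | F | T
F | F | T | T | F
F | T | F | F | T
F | T | F | T | T
F | T | T | F | T
F | T | T | T | T
T | F | F | F | T
T | F | F | T | F
T | F | T | F | T
T | F | T | T | F
T | T | F | F | F
T | T | F | T | F
T | T | T | F | T
T | T | T | T | T
The formula is true on 10 of the 16 rows.

10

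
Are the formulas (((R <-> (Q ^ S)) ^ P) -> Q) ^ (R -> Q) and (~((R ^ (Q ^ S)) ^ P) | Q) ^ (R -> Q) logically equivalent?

not equivalent

P | Q | R | S || φ | ψ
T | T | T | T || F | F
T | T | T | F || F | F
T | T | F | T || F | F
T | T | F | F || F | F
T | F | T | T || T | F
T | F | T | F || F | T
T | F | F | T || T | F
T | F | F | F || F | T
F | T | T | T || F | F
F | T | T | F || F | F
F | T | F | T || F | F
F | T | F | F || F | F
F | F | T | T || F | T
F | F | T | F || T | F
F | F | F | T || F | T
F | F | F | F || T | F
The columns differ at P=T, Q=F, R=T, S=T (φ=T, ψ=F), so they are not equivalent.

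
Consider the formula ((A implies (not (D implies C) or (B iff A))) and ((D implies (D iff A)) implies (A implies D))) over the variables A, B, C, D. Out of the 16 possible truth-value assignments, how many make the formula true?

11

A  B  C  D  |  φ
T  T  T  T  |  T
T  T  T  F  |  F
T  T  F  T  |  T
T  T  F  F  |  F
T  F  T  T  |  F
T  F  T  F  |  F
T  F  F  T  |  T
T  F  F  F  |  F
F  T  T  T  |  T
F  T  T  F  |  T
F  T  F  T  |  T
F  T  F  F  |  T
F  F  T  T  |  T
F  F  T  F  |  T
F  F  F  T  |  T
F  F  F  F  |  T
The formula is true on 11 of the 16 rows.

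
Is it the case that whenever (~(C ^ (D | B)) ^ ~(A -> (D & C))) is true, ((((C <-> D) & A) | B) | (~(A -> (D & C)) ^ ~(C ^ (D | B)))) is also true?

A | B | C | D || φ | ψ
0 | 0 | 0 | 0 || 1 | 1
0 | 0 | 0 | 1 || 0 | 0
0 | 0 | 1 | 0 || 0 | 0
0 | 0 | 1 | 1 || 1 | 1
0 | 1 | 0 | 0 || 0 | 1
0 | 1 | 0 | 1 || 0 | 1
0 | 1 | 1 | 0 || 1 | 1
0 | 1 | 1 | 1 || 1 | 1
1 | 0 | 0 | 0 || 0 | 1
1 | 0 | 0 | 1 || 1 | 1
1 | 0 | 1 | 0 || 1 | 1
1 | 0 | 1 | 1 || 1 | 1
1 | 1 | 0 | 0 || 1 | 1
1 | 1 | 0 | 1 || 1 | 1
1 | 1 | 1 | 0 || 0 | 1
1 | 1 | 1 | 1 || 1 | 1
In every row where φ is true, ψ is also true, so φ ⊨ ψ.

yes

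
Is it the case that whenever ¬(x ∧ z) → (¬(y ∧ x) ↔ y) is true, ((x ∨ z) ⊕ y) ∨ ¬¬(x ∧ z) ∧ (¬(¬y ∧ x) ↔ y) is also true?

no

x  y  z  |  φ  ψ
1  1  1  |  1  1
1  1  0  |  0  0
1  0  1  |  1  1
1  0  0  |  0  1
0  1  1  |  1  0
0  1  0  |  1  1
0  0  1  |  0  1
0  0  0  |  0  0
At x=0, y=1, z=1 we have φ true but ψ false, so φ does not entail ψ.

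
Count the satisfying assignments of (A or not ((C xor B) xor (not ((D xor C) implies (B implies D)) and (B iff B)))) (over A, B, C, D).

11

  A   |   B   |   C   |   D   | (C xor B) | (D xor C) | (B implies D) | (B iff B) |   φ  
----- | ----- | ----- | ----- | --------- | --------- | ------------- | --------- | -----
 True |  True |  True |  True |   False   |   False   |      True     |    True   |  True
 True |  True |  True | False |   False   |    True   |     False     |    True   |  True
 True |  True | False |  True |    True   |    True   |      True     |    True   |  True
 True |  True | False | False |    True   |   False   |     False     |    True   |  True
 True | False |  True |  True |    True   |   False   |      True     |    True   |  True
 True | False |  True | False |    True   |    True   |      True     |    True   |  True
 True | False | False |  True |   False   |    True   |      True     |    True   |  True
 True | False | False | False |   False   |   False   |      True     |    True   |  True
False |  True |  True |  True |   False   |   False   |      True     |    True   |  True
False |  True |  True | False |   False   |    True   |     False     |    True   | False
False |  True | False |  True |    True   |    True   |      True     |    True   | False
False |  True | False | False |    True   |   False   |     False     |    True   | False
False | False |  True |  True |    True   |   False   |      True     |    True   | False
False | False |  True | False |    True   |    True   |      True     |    True   | False
False | False | False |  True |   False   |    True   |      True     |    True   |  True
False | False | False | False |   False   |   False   |      True     |    True   |  True
The formula is true on 11 of the 16 rows.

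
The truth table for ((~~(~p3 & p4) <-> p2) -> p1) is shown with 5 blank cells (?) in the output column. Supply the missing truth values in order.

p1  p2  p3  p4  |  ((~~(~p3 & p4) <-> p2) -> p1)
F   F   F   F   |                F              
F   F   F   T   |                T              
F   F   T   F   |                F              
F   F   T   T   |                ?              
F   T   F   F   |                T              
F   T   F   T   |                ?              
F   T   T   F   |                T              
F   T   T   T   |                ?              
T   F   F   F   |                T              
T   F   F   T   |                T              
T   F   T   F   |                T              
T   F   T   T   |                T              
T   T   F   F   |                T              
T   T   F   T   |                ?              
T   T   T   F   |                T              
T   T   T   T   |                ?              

Row p1=F, p2=F, p3=T, p4=T: (~~(~p3 & p4) <-> p2) = T, so ((~~(~p3 & p4) <-> p2) -> p1) = F.
Row p1=F, p2=T, p3=F, p4=T: (~~(~p3 & p4) <-> p2) = T, so ((~~(~p3 & p4) <-> p2) -> p1) = F.
Row p1=F, p2=T, p3=T, p4=T: (~~(~p3 & p4) <-> p2) = F, so ((~~(~p3 & p4) <-> p2) -> p1) = T.
Row p1=T, p2=T, p3=F, p4=T: (~~(~p3 & p4) <-> p2) = T, so ((~~(~p3 & p4) <-> p2) -> p1) = T.
Row p1=T, p2=T, p3=T, p4=T: (~~(~p3 & p4) <-> p2) = F, so ((~~(~p3 & p4) <-> p2) -> p1) = T.

F, F, T, T, T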